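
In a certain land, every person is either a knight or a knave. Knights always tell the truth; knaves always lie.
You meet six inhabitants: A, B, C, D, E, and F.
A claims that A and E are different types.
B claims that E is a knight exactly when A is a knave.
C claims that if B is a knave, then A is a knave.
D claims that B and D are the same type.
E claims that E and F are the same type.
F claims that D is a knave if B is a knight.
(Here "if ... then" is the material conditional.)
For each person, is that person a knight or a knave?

As a knight, A's statement "A and E are different types" should be true; it is.
B is a knight; "E is a knight exactly when A is a knave" is true, as required.
C is a knight; "if B is a knave, then A is a knave" is true, as required.
Since D is a knave, "B and D are the same type" needs to be false, which holds.
E is a knave, and the claim "E and F are the same type" is indeed false.
F (knight): "D is a knave if B is a knight" — true. ✓

A is a knight, B is a knight, C is a knight, D is a knave, E is a knave, and F is a knight.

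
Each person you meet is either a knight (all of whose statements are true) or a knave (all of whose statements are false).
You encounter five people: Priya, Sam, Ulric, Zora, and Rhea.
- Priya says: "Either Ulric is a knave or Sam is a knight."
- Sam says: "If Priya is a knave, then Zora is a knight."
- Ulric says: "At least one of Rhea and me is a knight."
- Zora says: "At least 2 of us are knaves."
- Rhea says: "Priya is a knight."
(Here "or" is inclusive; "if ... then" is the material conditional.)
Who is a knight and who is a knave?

As a knight, Priya's statement "either Ulric is a knave or Sam is a knight" should be true; it is.
Sam (knight): "if Priya is a knave, then Zora is a knight" — true. ✓
Ulric (knight): "at least one of Rhea and me is a knight" — true. ✓
Zora is a knave; "at least 2 of us are knaves" is false, as required.
Rhea is a knight, so "Priya is a knight" must be true — and it is.

Knights: Priya, Sam, Ulric, and Rhea. Knaves: Zora.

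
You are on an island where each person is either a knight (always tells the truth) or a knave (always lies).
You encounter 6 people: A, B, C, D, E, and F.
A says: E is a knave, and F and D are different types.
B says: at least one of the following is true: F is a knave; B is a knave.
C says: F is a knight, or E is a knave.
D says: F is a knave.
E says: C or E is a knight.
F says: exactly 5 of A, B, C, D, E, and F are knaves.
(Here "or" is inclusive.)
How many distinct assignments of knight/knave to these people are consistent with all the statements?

1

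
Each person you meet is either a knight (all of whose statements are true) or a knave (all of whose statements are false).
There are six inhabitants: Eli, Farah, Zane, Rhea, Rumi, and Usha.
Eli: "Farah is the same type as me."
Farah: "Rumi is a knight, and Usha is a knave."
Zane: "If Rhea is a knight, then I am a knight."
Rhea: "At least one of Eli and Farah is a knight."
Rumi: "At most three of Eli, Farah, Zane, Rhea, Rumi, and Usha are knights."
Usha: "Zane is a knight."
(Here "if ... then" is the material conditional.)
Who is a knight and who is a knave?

Eli is a knave, Farah is a knight, Zane is a knave, Rhea is a knight, Rumi is a knight, and Usha is a knave.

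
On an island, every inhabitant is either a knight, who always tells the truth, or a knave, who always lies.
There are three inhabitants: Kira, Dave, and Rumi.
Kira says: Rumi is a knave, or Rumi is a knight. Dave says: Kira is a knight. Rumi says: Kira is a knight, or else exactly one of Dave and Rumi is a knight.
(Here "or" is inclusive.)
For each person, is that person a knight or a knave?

Kira is a knight, Dave is a knight, and Rumi is a knight.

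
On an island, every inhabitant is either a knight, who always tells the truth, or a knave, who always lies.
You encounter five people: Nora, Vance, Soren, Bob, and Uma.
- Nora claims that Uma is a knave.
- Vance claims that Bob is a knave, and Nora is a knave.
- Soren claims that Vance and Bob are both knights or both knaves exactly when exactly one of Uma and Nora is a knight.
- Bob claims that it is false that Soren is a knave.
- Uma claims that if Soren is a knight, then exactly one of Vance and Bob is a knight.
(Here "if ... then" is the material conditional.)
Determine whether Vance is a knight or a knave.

Vance is a knight.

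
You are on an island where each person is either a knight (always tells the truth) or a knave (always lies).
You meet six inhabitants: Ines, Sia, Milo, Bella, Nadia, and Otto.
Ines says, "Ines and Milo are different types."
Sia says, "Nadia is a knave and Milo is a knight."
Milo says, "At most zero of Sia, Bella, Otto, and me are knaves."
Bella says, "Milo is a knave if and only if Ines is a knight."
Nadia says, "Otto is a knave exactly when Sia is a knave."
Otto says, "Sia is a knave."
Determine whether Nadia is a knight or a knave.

Nadia is a knave.

Consistent assignments: {Ines=knight, Sia=knave, Milo=knave, Bella=knight, Nadia=knave, Otto=knight}; {Ines=knave, Sia=knave, Milo=knave, Bella=knave, Nadia=knave, Otto=knight}
In every consistent assignment, Nadia is a knave.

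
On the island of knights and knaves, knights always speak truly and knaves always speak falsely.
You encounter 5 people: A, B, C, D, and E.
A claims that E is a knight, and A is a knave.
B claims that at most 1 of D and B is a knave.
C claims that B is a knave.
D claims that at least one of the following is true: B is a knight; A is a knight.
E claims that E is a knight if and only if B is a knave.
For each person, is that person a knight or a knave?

A (knave): "E is a knight, and A is a knave" — false. ✓
B is a knave, so "at most 1 of D and B is a knave" must be false — and it is.
C is a knight, so "B is a knave" must be true — and it is.
D (knave): "at least one of the following is true: B is a knight; A is a knight" — false. ✓
E is a knave, and the claim "E is a knight if and only if B is a knave" is indeed false.

A is a knave, B is a knave, C is a knight, D is a knave, and E is a knave.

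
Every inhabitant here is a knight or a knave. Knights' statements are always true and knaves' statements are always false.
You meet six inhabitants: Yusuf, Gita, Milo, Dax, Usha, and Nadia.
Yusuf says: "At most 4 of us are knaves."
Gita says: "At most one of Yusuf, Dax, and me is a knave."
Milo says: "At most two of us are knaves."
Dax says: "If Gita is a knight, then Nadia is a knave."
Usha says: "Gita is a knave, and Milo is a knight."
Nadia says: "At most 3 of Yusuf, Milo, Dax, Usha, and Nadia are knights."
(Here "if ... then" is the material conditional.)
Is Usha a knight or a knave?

Usha is a knave.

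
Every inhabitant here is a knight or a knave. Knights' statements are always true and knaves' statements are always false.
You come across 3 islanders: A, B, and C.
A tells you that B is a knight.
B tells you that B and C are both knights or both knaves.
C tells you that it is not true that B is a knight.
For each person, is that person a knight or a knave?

A is a knave, B is a knave, and C is a knight.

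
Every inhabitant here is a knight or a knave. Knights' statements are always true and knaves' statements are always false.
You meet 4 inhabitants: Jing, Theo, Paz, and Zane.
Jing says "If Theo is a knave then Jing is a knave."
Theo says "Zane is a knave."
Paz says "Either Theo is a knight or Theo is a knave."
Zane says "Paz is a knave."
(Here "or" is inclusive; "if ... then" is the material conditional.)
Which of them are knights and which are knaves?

Since Jing is a knight, "if Theo is a knave then Jing is a knave" needs to be true, which holds.
As a knight, Theo's statement "Zane is a knave" should be true; it is.
Paz is a knight, and the claim "either Theo is a knight or Theo is a knave" is indeed true.
Zane (knave): "Paz is a knave" — false. ✓

Jing is a knight, Theo is a knight, Paz is a knight, and Zane is a knave.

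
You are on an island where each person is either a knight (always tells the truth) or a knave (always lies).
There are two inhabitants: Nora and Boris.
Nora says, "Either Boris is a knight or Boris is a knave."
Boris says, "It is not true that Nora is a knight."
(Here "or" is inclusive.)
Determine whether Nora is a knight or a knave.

Nora is a knight.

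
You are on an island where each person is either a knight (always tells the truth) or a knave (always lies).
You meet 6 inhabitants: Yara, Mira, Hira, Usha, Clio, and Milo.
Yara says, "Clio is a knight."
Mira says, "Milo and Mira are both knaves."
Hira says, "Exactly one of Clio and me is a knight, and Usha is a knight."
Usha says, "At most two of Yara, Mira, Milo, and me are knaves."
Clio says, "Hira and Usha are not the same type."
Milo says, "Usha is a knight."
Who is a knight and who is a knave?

Yara is a knave; "Clio is a knight" is False, as required.
Mira is a knave, and the claim "Milo and Mira are both knaves" is indeed False.
Hira is a knight, so "exactly one of Clio and me is a knight, and Usha is a knight" must be true — and it is.
As a knight, Usha's statement "at most two of Yara, Mira, Milo, and me are knaves" should be true; it is.
Clio is a knave, so "Hira and Usha are not the same type" must be False — and it is.
As a knight, Milo's statement "Usha is a knight" should be true; it is.

Knights: Hira, Usha, and Milo. Knaves: Yara, Mira, and Clio.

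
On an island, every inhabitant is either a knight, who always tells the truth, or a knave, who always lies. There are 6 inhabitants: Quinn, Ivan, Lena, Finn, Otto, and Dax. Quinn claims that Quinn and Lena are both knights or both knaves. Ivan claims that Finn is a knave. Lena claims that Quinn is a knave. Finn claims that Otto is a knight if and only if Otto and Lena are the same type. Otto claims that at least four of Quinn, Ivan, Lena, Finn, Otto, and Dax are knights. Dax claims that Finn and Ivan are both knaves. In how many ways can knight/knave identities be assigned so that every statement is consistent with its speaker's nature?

Consistent assignments:
  Quinn=knave, Ivan=knave, Lena=knight, Finn=knight, Otto=knave, Dax=knave

1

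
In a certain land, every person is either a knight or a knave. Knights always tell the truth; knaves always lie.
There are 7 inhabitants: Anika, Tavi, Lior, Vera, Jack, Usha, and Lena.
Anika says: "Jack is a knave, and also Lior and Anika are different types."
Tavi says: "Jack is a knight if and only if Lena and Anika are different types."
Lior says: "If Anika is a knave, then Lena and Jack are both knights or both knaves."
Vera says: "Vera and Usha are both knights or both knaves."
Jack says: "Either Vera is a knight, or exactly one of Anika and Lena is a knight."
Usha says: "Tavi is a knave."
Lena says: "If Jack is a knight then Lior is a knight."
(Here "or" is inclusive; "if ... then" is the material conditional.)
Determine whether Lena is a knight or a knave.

Consistent assignments: {Anika=knave, Tavi=knave, Lior=knave, Vera=knight, Jack=knight, Usha=knight, Lena=knave}
In every consistent assignment, Lena is a knave.

Lena is a knave.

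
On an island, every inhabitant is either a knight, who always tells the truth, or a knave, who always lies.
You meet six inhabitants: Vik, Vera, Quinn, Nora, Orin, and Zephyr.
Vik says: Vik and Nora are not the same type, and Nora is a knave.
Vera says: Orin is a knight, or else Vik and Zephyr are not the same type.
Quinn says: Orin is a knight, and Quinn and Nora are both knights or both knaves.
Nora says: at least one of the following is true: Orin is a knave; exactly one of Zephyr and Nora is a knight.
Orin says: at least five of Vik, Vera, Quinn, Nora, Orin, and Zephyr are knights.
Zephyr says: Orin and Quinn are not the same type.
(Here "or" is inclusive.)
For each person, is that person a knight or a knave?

Vik is a knave, Vera is a knave, Quinn is a knave, Nora is a knight, Orin is a knave, and Zephyr is a knave.

Vik is a knave, and the claim "Vik and Nora are not the same type, and Nora is a knave" is indeed false.
Vera is a knave, so "Orin is a knight, or else Vik and Zephyr are not the same type" must be false — and it is.
As a knave, Quinn's statement "Orin is a knight, and Quinn and Nora are both knights or both knaves" should be false; it is.
Nora is a knight, so "at least one of the following is true: Orin is a knave; exactly one of Zephyr and Nora is a knight" must be True — and it is.
Since Orin is a knave, "at least five of Vik, Vera, Quinn, Nora, Orin, and Zephyr are knights" needs to be false, which holds.
As a knave, Zephyr's statement "Orin and Quinn are not the same type" should be false; it is.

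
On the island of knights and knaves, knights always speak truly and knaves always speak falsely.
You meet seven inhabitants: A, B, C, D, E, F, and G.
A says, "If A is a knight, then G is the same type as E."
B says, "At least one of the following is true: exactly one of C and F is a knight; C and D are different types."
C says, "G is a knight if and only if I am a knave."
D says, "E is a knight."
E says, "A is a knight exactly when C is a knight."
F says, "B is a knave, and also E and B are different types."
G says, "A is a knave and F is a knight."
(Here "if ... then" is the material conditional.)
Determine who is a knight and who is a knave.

Since A is a knight, "if A is a knight, then G is the same type as E" needs to be True, which holds.
B is a knave; "at least one of the following is true: exactly one of C and F is a knight; C and D are different types" is False, as required.
C (knave): "G is a knight if and only if I am a knave" — False. ✓
D (knave): "E is a knight" — False. ✓
Since E is a knave, "A is a knight exactly when C is a knight" needs to be False, which holds.
Since F is a knave, "B is a knave, and also E and B are different types" needs to be False, which holds.
G is a knave, so "A is a knave and F is a knight" must be False — and it is.

A is a knight, B is a knave, C is a knave, D is a knave, E is a knave, F is a knave, and G is a knave.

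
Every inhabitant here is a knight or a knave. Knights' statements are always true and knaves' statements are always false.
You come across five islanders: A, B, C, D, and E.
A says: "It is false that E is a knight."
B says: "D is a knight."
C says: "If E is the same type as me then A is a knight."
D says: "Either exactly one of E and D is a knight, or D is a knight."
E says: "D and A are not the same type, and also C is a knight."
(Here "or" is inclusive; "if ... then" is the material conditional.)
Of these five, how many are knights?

4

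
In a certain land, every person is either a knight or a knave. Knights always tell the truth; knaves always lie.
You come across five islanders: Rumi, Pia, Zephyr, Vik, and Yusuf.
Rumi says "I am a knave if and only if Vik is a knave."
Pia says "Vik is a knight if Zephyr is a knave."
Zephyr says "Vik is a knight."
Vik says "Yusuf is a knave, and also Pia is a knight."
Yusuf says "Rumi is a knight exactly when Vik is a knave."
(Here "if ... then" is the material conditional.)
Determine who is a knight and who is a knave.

Knights: Rumi, Pia, Zephyr, and Vik. Knaves: Yusuf.

Since Rumi is a knight, "I am a knave if and only if Vik is a knave" needs to be true, which holds.
As a knight, Pia's statement "Vik is a knight if Zephyr is a knave" should be true; it is.
Zephyr is a knight, so "Vik is a knight" must be true — and it is.
Vik is a knight; "Yusuf is a knave, and also Pia is a knight" is true, as required.
Yusuf is a knave; "Rumi is a knight exactly when Vik is a knave" is False, as required.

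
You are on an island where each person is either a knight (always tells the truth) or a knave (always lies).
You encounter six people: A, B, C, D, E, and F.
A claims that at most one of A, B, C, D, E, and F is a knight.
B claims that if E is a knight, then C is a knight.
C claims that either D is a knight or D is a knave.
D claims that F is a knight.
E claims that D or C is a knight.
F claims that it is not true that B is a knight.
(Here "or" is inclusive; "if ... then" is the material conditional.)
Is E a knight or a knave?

E is a knight.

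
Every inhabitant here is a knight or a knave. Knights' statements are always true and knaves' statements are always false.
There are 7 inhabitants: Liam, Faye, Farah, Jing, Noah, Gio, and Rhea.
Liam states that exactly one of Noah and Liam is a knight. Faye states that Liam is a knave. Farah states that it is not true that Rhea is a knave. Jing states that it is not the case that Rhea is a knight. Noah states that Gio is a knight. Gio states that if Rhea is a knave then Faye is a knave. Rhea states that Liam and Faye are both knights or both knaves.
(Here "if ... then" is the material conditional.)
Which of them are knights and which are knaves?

Knights: Faye and Jing. Knaves: Liam, Farah, Noah, Gio, and Rhea.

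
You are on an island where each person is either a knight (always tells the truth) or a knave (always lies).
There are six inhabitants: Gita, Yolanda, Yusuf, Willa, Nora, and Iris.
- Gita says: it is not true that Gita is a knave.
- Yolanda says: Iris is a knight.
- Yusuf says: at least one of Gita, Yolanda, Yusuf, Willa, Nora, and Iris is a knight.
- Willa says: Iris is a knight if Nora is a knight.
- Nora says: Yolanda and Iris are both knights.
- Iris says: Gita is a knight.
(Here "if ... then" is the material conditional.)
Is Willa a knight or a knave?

Willa is a knight.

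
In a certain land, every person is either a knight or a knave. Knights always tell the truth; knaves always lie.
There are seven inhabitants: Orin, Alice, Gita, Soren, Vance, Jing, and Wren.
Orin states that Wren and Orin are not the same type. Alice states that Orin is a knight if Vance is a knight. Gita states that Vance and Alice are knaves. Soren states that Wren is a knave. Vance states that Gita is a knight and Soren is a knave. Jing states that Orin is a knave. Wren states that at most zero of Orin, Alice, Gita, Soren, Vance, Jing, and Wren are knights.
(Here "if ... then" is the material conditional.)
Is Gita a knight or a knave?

Gita is a knave.

Consistent assignments: {Orin=knight, Alice=knight, Gita=knave, Soren=knight, Vance=knave, Jing=knave, Wren=knave}; {Orin=knave, Alice=knight, Gita=knave, Soren=knight, Vance=knave, Jing=knight, Wren=knave}
In every consistent assignment, Gita is a knave.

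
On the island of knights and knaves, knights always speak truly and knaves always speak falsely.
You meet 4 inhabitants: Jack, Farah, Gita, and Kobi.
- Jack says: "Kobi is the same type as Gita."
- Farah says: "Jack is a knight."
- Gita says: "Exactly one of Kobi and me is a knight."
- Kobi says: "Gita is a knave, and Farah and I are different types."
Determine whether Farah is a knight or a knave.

Farah is a knave.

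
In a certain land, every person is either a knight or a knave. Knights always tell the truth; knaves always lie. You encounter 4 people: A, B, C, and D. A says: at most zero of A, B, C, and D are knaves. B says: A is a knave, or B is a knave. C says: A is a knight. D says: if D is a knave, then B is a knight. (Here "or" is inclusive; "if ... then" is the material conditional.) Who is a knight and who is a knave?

Knights: B and D. Knaves: A and C.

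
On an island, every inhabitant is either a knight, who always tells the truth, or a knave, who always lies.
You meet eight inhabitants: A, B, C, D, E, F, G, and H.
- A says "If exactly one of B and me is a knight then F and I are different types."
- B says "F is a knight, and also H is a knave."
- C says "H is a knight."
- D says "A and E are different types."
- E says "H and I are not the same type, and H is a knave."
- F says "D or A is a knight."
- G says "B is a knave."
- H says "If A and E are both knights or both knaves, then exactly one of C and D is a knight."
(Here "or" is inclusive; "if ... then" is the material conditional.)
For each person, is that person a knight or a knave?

A is a knight; "if exactly one of B and me is a knight then F and I are different types" is True, as required.
B (knight): "F is a knight, and also H is a knave" — True. ✓
C is a knave, so "H is a knight" must be false — and it is.
D (knave): "A and E are different types" — false. ✓
E is a knight; "H and I are not the same type, and H is a knave" is True, as required.
F is a knight, so "D or A is a knight" must be True — and it is.
G is a knave, and the claim "B is a knave" is indeed false.
H is a knave, and the claim "if A and E are both knights or both knaves, then exactly one of C and D is a knight" is indeed false.

A is a knight, B is a knight, C is a knave, D is a knave, E is a knight, F is a knight, G is a knave, and H is a knave.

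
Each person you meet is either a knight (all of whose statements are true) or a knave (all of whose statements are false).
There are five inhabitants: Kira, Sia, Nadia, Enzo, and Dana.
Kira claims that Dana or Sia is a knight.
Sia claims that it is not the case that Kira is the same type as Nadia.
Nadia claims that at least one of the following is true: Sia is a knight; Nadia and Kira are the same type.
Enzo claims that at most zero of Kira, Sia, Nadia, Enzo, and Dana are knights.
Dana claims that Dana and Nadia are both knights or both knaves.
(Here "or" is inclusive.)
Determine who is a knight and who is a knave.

Kira is a knight, so "Dana or Sia is a knight" must be true — and it is.
Sia (knave): "it is not the case that Kira is the same type as Nadia" — False. ✓
Since Nadia is a knight, "at least one of the following is true: Sia is a knight; Nadia and Kira are the same type" needs to be true, which holds.
As a knave, Enzo's statement "at most zero of Kira, Sia, Nadia, Enzo, and Dana are knights" should be False; it is.
Dana is a knight, so "Dana and Nadia are both knights or both knaves" must be true — and it is.

Kira is a knight, Sia is a knave, Nadia is a knight, Enzo is a knave, and Dana is a knight.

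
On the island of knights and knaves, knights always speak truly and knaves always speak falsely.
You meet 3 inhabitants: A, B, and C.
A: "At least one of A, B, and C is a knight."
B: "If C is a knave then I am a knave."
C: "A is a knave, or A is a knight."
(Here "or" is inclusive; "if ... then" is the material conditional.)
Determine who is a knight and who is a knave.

A is a knight, B is a knight, and C is a knight.

Since A is a knight, "at least one of A, B, and C is a knight" needs to be True, which holds.
B is a knight, so "if C is a knave then I am a knave" must be True — and it is.
C is a knight, so "A is a knave, or A is a knight" must be True — and it is.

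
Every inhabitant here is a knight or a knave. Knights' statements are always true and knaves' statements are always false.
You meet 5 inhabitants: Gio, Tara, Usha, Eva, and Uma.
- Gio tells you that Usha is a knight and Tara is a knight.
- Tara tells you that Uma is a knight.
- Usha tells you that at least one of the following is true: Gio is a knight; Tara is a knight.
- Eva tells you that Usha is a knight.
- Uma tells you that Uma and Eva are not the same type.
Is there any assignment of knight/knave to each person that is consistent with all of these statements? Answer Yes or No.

One consistent assignment: Gio=knave, Tara=knave, Usha=knave, Eva=knave, Uma=knave.

Yes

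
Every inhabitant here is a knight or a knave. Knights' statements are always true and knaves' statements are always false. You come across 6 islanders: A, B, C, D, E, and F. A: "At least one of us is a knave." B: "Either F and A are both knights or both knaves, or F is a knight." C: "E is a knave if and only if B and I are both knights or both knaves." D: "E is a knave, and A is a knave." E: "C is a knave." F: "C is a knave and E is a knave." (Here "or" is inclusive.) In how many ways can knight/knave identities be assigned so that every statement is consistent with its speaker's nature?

Consistent assignments:
  A=knight, B=knave, C=knave, D=knave, E=knight, F=knave

1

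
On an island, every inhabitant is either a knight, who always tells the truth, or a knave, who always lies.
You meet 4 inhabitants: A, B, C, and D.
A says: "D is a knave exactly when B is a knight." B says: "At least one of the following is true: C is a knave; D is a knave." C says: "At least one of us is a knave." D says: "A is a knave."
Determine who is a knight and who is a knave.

Knights: A, B, and C. Knaves: D.

A is a knight, and the claim "D is a knave exactly when B is a knight" is indeed True.
Since B is a knight, "at least one of the following is true: C is a knave; D is a knave" needs to be True, which holds.
Since C is a knight, "at least one of us is a knave" needs to be True, which holds.
D (knave): "A is a knave" — false. ✓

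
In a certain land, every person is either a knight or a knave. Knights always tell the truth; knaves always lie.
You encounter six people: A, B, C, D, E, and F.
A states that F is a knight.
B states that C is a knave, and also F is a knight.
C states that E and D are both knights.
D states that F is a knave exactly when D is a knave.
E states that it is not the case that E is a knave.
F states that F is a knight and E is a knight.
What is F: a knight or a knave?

Consistent assignments: {A=knight, B=knight, C=knave, D=knave, E=knight, F=knight}; {A=knight, B=knave, C=knight, D=knight, E=knight, F=knight}
In every consistent assignment, F is a knight.

F is a knight.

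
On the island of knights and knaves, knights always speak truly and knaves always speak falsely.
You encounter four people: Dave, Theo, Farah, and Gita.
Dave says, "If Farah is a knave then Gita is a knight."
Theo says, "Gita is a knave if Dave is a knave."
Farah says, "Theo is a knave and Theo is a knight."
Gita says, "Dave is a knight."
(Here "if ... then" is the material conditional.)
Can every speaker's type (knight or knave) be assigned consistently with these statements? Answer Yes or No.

Yes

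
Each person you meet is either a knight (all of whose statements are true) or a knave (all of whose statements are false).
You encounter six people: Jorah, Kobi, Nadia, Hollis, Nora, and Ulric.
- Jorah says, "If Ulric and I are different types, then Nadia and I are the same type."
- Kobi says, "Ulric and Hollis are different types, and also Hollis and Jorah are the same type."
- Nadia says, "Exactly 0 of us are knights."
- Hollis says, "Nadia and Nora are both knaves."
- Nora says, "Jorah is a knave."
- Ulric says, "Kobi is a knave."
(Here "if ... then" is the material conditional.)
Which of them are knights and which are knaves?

Jorah is a knight; "if Ulric and I are different types, then Nadia and I are the same type" is True, as required.
As a knave, Kobi's statement "Ulric and Hollis are different types, and also Hollis and Jorah are the same type" should be False; it is.
Nadia is a knave, and the claim "exactly 0 of us are knights" is indeed False.
Hollis is a knight, so "Nadia and Nora are both knaves" must be True — and it is.
Nora is a knave, and the claim "Jorah is a knave" is indeed False.
Since Ulric is a knight, "Kobi is a knave" needs to be True, which holds.

Jorah is a knight, Kobi is a knave, Nadia is a knave, Hollis is a knight, Nora is a knave, and Ulric is a knight.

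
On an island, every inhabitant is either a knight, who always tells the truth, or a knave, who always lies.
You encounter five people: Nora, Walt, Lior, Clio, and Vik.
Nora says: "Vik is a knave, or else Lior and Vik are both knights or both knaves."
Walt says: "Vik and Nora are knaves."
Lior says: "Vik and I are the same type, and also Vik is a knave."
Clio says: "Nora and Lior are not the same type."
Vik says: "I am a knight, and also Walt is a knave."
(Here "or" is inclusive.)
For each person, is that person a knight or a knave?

Nora is a knave; "Vik is a knave, or else Lior and Vik are both knights or both knaves" is false, as required.
Since Walt is a knave, "Vik and Nora are knaves" needs to be false, which holds.
Lior is a knave; "Vik and I are the same type, and also Vik is a knave" is false, as required.
As a knave, Clio's statement "Nora and Lior are not the same type" should be false; it is.
Since Vik is a knight, "I am a knight, and also Walt is a knave" needs to be True, which holds.

Nora is a knave, Walt is a knave, Lior is a knave, Clio is a knave, and Vik is a knight.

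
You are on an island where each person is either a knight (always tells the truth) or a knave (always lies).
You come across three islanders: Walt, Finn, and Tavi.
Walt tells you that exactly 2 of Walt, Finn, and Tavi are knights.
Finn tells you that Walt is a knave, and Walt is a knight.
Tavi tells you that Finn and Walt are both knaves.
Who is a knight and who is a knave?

Walt is a knave, Finn is a knave, and Tavi is a knight.

Walt is a knave, so "exactly 2 of Walt, Finn, and Tavi are knights" must be false — and it is.
Finn is a knave, and the claim "Walt is a knave, and Walt is a knight" is indeed false.
Tavi is a knight; "Finn and Walt are both knaves" is True, as required.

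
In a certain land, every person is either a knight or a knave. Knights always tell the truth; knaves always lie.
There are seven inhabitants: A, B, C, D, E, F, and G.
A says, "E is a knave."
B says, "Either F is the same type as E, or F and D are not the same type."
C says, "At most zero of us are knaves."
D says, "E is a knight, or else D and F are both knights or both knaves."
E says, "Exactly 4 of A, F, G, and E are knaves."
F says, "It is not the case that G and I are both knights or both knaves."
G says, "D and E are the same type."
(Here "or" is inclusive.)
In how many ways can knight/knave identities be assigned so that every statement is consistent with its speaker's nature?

1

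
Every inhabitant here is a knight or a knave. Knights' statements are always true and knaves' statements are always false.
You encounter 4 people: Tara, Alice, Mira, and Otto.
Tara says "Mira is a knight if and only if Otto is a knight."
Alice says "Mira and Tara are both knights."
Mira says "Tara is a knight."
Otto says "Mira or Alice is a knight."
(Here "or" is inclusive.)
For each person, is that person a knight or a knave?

Knights: Tara, Alice, Mira, and Otto. Knaves: none.

Tara (knight): "Mira is a knight if and only if Otto is a knight" — True. ✓
Alice is a knight; "Mira and Tara are both knights" is True, as required.
Mira is a knight; "Tara is a knight" is True, as required.
As a knight, Otto's statement "Mira or Alice is a knight" should be True; it is.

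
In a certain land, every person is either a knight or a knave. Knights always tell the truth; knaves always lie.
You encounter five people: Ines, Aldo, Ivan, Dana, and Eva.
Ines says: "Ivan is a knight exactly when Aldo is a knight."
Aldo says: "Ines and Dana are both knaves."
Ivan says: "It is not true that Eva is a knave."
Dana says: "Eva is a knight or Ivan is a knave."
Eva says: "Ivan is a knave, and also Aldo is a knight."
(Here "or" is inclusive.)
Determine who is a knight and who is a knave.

Ines is a knight, Aldo is a knave, Ivan is a knave, Dana is a knight, and Eva is a knave.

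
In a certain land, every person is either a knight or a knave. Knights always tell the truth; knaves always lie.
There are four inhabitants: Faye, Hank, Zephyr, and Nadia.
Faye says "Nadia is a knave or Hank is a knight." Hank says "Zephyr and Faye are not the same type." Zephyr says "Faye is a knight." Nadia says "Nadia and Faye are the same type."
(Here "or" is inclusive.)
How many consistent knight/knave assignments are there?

1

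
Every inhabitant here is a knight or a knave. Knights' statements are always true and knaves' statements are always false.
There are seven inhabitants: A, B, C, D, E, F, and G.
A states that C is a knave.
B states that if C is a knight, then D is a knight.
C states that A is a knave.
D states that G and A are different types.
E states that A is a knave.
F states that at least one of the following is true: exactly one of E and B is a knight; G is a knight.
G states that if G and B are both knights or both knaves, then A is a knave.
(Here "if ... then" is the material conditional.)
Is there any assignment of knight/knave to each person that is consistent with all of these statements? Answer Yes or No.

Yes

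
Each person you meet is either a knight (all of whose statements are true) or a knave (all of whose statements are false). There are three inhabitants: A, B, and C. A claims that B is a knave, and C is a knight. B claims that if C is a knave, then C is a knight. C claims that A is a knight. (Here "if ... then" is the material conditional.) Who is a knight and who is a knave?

Suppose A is a knight. Then A's statement "B is a knave, and C is a knight" would have to be true. Checking the 4 ways to assign the others, none is consistent with every speaker.
(For instance, with B=knave, C=knave, A's claim "B is a knave, and C is a knight" comes out false where it would need to be true.)
So A must be a knave, making "B is a knave, and C is a knight" false. Taking A=knave, B=knave, C=knave, each remaining statement checks out:
  B (knave): "if C is a knave, then C is a knight" — false. ✓
  C (knave): "A is a knight" — false. ✓
This is the unique consistent assignment.

Knights: none. Knaves: A, B, and C.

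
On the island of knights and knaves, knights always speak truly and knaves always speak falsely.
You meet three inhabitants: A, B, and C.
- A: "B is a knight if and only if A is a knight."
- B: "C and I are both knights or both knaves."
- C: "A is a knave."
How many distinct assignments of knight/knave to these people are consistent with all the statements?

1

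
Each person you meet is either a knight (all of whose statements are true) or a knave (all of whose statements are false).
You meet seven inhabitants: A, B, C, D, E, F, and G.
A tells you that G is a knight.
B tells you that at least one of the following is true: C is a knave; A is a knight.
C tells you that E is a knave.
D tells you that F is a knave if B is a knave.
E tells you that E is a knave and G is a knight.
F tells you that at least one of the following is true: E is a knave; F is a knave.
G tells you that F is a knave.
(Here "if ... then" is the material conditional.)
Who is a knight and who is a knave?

A is a knave, B is a knave, C is a knight, D is a knave, E is a knave, F is a knight, and G is a knave.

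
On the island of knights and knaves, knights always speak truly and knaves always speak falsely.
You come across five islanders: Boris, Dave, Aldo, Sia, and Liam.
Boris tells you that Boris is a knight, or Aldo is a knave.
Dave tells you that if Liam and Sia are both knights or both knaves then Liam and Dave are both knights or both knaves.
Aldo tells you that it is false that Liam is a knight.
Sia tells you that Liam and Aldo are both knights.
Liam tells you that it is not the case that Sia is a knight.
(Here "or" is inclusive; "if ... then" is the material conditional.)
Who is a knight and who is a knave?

Knights: Boris, Dave, and Liam. Knaves: Aldo and Sia.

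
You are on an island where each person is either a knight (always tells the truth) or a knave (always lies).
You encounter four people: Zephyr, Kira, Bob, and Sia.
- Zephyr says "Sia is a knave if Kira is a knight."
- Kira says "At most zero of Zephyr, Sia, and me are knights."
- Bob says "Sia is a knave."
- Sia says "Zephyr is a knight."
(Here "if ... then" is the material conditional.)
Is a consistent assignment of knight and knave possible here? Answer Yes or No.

Yes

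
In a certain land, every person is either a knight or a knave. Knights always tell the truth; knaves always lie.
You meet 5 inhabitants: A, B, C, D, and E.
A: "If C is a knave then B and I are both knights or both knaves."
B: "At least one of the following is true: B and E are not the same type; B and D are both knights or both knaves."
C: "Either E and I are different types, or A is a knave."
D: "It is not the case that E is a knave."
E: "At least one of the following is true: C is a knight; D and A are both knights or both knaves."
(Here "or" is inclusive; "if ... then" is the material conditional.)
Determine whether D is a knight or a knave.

D is a knave.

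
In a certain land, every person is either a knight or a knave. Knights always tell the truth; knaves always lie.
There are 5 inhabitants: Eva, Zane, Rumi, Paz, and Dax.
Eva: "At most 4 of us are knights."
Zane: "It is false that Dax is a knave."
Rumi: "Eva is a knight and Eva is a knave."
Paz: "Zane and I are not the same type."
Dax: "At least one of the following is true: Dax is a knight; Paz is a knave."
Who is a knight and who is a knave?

Eva (knight): "at most 4 of us are knights" — True. ✓
Zane is a knave, so "it is false that Dax is a knave" must be false — and it is.
Rumi is a knave; "Eva is a knight and Eva is a knave" is false, as required.
Paz is a knight; "Zane and I are not the same type" is True, as required.
Dax (knave): "at least one of the following is true: Dax is a knight; Paz is a knave" — false. ✓

Knights: Eva and Paz. Knaves: Zane, Rumi, and Dax.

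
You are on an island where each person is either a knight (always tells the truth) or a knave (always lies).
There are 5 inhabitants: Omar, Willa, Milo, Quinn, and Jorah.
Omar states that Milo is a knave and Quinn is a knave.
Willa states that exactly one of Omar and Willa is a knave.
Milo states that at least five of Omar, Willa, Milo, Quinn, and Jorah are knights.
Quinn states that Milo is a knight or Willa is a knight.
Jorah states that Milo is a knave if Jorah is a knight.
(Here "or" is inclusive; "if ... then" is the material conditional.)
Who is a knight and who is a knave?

Omar is a knave, Willa is a knight, Milo is a knave, Quinn is a knight, and Jorah is a knight.

Omar is a knave, so "Milo is a knave and Quinn is a knave" must be false — and it is.
Willa is a knight; "exactly one of Omar and Willa is a knave" is True, as required.
Milo (knave): "at least five of Omar, Willa, Milo, Quinn, and Jorah are knights" — false. ✓
Quinn is a knight, so "Milo is a knight or Willa is a knight" must be True — and it is.
Jorah is a knight, so "Milo is a knave if Jorah is a knight" must be True — and it is.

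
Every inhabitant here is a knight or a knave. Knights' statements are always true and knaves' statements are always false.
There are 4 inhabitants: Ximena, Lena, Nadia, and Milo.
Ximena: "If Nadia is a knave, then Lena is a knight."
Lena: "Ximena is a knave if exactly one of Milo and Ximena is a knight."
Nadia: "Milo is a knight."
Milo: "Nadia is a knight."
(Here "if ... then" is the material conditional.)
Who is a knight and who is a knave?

Suppose Ximena is a knave. Then Ximena's statement "if Nadia is a knave, then Lena is a knight" would have to be false. Checking the 8 ways to assign the others, none is consistent with every speaker.
(For instance, with Lena=knight, Nadia=knight, Milo=knight, Ximena's claim "if Nadia is a knave, then Lena is a knight" comes out true where it would need to be false.)
So Ximena must be a knight, making "if Nadia is a knave, then Lena is a knight" true. Taking Ximena=knight, Lena=knight, Nadia=knight, Milo=knight, each remaining statement checks out:
  Lena (knight): "Ximena is a knave if exactly one of Milo and Ximena is a knight" — true. ✓
  Nadia (knight): "Milo is a knight" — true. ✓
  Milo (knight): "Nadia is a knight" — true. ✓
This is the unique consistent assignment.

Ximena is a knight, Lena is a knight, Nadia is a knight, and Milo is a knight.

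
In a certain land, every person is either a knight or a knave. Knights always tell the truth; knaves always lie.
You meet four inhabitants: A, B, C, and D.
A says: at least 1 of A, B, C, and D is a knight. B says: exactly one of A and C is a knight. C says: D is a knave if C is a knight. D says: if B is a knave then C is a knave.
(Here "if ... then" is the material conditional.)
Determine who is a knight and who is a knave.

A is a knight, B is a knave, C is a knight, and D is a knave.

As a knight, A's statement "at least 1 of A, B, C, and D is a knight" should be True; it is.
B is a knave, and the claim "exactly one of A and C is a knight" is indeed false.
C (knight): "D is a knave if C is a knight" — True. ✓
D is a knave, so "if B is a knave then C is a knave" must be false — and it is.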